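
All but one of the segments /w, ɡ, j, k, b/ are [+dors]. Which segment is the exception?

/j, w, k, ɡ/ are all [+dorsal]; /b/ (voiced bilabial stop) is [−dorsal].

b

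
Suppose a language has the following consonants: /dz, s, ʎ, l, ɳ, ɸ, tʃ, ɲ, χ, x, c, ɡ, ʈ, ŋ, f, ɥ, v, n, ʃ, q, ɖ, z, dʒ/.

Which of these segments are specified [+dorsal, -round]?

ʎ, ɲ, χ, x, c, ɡ, ŋ, q

Checking each segment against [+dorsal], [-round]: /ʎ/ (palatal lateral approximant), /ɲ/ (palatal nasal), /χ/ (voiceless uvular fricative), /x/ (voiceless velar fricative), /c/ (voiceless palatal stop), /ɡ/ (voiced velar stop), among others, satisfy every feature; every other segment in the inventory fails at least one.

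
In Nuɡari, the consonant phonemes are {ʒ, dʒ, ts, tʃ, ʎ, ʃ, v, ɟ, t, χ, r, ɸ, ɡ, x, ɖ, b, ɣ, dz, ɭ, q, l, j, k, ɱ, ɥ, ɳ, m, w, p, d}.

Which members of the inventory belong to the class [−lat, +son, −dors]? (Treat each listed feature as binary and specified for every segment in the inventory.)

r, ɱ, ɳ, m

Checking each segment against [−lateral], [+sonorant], [−dorsal]: /r/ (alveolar trill), /ɱ/ (labiodental nasal), /ɳ/ (retroflex nasal), /m/ (bilabial nasal) satisfy every feature; every other segment in the inventory fails at least one.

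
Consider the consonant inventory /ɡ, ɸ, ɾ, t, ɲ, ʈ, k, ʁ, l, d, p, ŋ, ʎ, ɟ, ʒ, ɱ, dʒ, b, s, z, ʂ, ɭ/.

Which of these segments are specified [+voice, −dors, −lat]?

ɾ, d, ʒ, ɱ, dʒ, b, z

Among the inventory, the [+voice] segments are /ɡ, ɾ, ɲ, ʁ, l, d, ŋ, ʎ, ɟ, ʒ, ɱ, dʒ, b, z, ɭ/.
Then [−dorsal] gives /ɾ, l, d, ʒ, ɱ, dʒ, b, z, ɭ/.
Then [−lateral] leaves /ɾ, d, ʒ, ɱ, dʒ, b, z/.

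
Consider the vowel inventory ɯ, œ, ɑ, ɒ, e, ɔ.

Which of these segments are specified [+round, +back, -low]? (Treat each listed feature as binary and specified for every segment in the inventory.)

First, the [+round] segments are /œ, ɒ, ɔ/.
Among these, [+back] gives /ɒ, ɔ/.
Intersecting with [-low] leaves /ɔ/.

ɔ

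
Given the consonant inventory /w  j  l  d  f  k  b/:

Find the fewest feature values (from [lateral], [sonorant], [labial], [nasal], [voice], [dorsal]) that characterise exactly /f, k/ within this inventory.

[-voice]

/f, k/ are exactly the [-voice] segments in the inventory, so a single feature suffices.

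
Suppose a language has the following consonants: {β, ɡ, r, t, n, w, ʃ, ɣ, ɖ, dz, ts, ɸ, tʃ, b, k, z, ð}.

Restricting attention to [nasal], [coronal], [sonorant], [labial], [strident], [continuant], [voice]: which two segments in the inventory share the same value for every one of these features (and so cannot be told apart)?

/tʃ/ (voiceless postalveolar affricate) and /ts/ (voiceless alveolar affricate) are both [-nasal], [+coronal], [-sonorant], [-labial], [+strident], [-continuant], [-voice], so none of the listed features separates them. (They do differ in [anterior] and [distributed], which are not among the given features.) Every other pair in the inventory differs on at least one listed feature.

tʃ, ts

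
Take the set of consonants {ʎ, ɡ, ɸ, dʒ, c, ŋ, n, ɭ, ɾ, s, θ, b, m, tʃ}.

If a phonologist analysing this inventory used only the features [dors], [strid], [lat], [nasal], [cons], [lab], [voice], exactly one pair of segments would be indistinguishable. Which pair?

Both /s/ and /tʃ/ are [-dorsal], [+strident], [-lateral], [-nasal], [+consonantal], [-labial], [-voice]. Since the list omits [continuant], [anterior] and [distributed] — which do distinguish the voiceless alveolar fricative from the voiceless postalveolar affricate — this pair collapses; all other pairs remain distinct.

s, tʃ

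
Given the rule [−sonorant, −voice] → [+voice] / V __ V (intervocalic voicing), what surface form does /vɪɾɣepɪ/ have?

The only segment in the rule's environment that also matches [−sonorant, −voice] is /p/. Applying [+voice] turns the voiceless bilabial stop into /b/ (voiced bilabial stop), giving [vɪɾɣebɪ].

[vɪɾɣebɪ]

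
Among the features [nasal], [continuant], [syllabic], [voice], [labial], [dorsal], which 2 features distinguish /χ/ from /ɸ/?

/χ/ (voiceless uvular fricative) and /ɸ/ (voiceless bilabial fricative) agree on [-nasal], [+continuant], [-syllabic], [-voice]. They differ on [labial] (/χ/ [-], /ɸ/ [+]), [dorsal] (/χ/ [+], /ɸ/ [-]).

[labial], [dorsal]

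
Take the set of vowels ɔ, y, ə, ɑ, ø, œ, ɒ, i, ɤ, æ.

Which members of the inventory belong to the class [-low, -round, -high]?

ə, ɤ

Checking each segment against [-low], [-round], [-high]: /ə/ (mid central vowel (schwa)), /ɤ/ (mid back unrounded tense vowel) satisfy every feature; every other segment in the inventory fails at least one.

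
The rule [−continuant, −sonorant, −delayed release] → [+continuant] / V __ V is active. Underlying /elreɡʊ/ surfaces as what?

/ɡ/ satisfies [−continuant, −sonorant, −delayed release] and sits in V __ V. The [+continuant] counterpart of the voiced velar stop is /ɣ/. Other segments in /elreɡʊ/ either fail the structural description or are not in the environment, so the surface form is [elreɣʊ].

[elreɣʊ]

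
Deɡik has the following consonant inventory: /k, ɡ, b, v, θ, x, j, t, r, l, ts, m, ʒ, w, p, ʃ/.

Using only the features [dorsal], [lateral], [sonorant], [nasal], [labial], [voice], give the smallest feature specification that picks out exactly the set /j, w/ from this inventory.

[+sonorant, +dorsal]

Every target segment is [+sonorant], [+dorsal]; each remaining inventory member fails at least one of these. Each conjunct is needed — [+dorsal] alone would also admit /k, ɡ, x/; [+sonorant] alone would also admit /r, l, m/ — and no other single listed feature has exactly this extension, so two is the minimum.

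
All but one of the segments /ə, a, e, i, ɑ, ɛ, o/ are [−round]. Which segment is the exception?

/ɑ, i, ɛ, e, a, ə/ are all [−round]; /o/ (mid back rounded tense vowel) is [+round].

o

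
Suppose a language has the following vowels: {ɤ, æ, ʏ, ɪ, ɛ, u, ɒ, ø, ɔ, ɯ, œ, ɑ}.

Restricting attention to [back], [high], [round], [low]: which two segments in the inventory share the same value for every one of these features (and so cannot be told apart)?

Both /ø/ and /œ/ are [−back], [−high], [+round], [−low]. Since the list omits [tense] — which does distinguish the mid front rounded tense vowel from the mid front rounded lax vowel — this pair collapses; all other pairs remain distinct.

ø, œ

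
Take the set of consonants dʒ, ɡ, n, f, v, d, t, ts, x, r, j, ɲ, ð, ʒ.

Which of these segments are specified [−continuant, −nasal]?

Checking each segment against [−continuant], [−nasal]: /dʒ/ (voiced postalveolar affricate), /ɡ/ (voiced velar stop), /d/ (voiced alveolar stop), /t/ (voiceless alveolar stop), /ts/ (voiceless alveolar affricate) satisfy every feature; every other segment in the inventory fails at least one.

dʒ, ɡ, d, t, ts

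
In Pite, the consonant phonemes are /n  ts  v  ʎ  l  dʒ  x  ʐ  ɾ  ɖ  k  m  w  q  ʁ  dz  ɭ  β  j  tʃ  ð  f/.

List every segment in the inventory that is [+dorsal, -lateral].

Checking each segment against [+dorsal], [-lateral]: /x/ (voiceless velar fricative), /k/ (voiceless velar stop), /w/ (labial-velar glide), /q/ (voiceless uvular stop), /ʁ/ (voiced uvular fricative), /j/ (palatal glide) satisfy every feature; every other segment in the inventory fails at least one.

x, k, w, q, ʁ, j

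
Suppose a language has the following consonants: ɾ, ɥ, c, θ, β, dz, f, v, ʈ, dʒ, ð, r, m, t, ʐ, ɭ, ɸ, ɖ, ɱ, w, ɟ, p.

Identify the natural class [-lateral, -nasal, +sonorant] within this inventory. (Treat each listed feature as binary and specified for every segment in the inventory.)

Checking each segment against [-lateral], [-nasal], [+sonorant]: /ɾ/ (alveolar tap), /ɥ/ (labial-palatal glide), /r/ (alveolar trill), /w/ (labial-velar glide) satisfy every feature; every other segment in the inventory fails at least one.

ɾ, ɥ, r, w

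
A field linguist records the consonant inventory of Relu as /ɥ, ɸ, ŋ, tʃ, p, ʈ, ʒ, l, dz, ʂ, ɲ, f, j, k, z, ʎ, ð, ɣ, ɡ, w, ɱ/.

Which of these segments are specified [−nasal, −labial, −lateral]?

tʃ, ʈ, ʒ, dz, ʂ, j, k, z, ð, ɣ, ɡ

First, the [−nasal] segments are /ɥ, ɸ, tʃ, p, ʈ, ʒ, l, dz, ʂ, f, j, k, z, ʎ, ð, ɣ, ɡ, w/.
Intersecting with [−labial] gives /tʃ, ʈ, ʒ, l, dz, ʂ, j, k, z, ʎ, ð, ɣ, ɡ/.
Of those, [−lateral] leaves /tʃ, ʈ, ʒ, dz, ʂ, j, k, z, ð, ɣ, ɡ/.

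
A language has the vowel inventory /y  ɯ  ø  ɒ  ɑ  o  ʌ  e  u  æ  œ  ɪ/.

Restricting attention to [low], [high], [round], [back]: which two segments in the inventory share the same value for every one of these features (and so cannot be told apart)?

Both /ø/ and /œ/ are [−low], [−high], [+round], [−back]. Since the list omits [tense] — which does distinguish the mid front rounded tense vowel from the mid front rounded lax vowel — this pair collapses; all other pairs remain distinct.

ø, œ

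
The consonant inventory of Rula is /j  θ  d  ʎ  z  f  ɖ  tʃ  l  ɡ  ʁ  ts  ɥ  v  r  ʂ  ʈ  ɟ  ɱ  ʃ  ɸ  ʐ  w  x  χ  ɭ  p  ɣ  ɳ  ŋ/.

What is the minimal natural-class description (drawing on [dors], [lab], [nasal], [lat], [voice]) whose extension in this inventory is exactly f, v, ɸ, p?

[−nasal, +lab, −dors]

/f, v, ɸ, p/ are all [−nasal], [+labial], [−dorsal], and no other segment in the inventory matches all three values. Dropping any one of them over-generates: [+labial, −dorsal] alone would also admit /ɱ/; [−nasal, −dorsal] alone would also admit /θ, d, z, ɖ, …/; [−nasal, +labial] alone would also admit /ɥ, w/. No other combination of two listed features picks out exactly this set either, so fewer than three features will not do.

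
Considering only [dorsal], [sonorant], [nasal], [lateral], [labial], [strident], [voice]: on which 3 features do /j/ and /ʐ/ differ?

The two segments share [−nasal], [−lateral], [−labial], [+voice]. The only features from the list on which they differ: /j/ is [+sonorant] while /ʐ/ is [−sonorant]; /j/ is [−strident] while /ʐ/ is [+strident]; /j/ is [+dorsal] while /ʐ/ is [−dorsal].

[sonorant], [strident], [dorsal]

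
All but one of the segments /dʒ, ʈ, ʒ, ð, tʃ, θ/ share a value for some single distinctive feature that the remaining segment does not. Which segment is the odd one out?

ʈ

[distributed] groups all but one: /ð, tʃ, θ, ʒ, dʒ/ share [+distributed] while /ʈ/ (voiceless retroflex stop) alone is [-distributed]. Removing any other segment would not leave a single-feature class that excludes it.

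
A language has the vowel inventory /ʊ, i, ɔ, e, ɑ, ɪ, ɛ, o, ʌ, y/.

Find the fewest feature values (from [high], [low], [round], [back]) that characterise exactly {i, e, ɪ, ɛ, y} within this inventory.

[−back]

The target set is precisely the extension of [−back] in this inventory.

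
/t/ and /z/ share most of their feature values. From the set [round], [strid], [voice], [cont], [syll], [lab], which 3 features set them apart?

[voice], [continuant], [strident]

The two segments share [−round], [−syllabic], [−labial]. The only features from the list on which they differ: /t/ is [−voice] while /z/ is [+voice]; /t/ is [−continuant] while /z/ is [+continuant]; /t/ is [−strident] while /z/ is [+strident].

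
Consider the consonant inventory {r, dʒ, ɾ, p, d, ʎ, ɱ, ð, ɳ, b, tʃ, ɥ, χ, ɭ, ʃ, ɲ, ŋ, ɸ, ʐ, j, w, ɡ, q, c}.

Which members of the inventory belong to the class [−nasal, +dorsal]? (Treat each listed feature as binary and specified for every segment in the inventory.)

Eliminate segments failing any feature: /r, dʒ, ɾ, p, d, ð, b, tʃ, ɭ, ʃ, ɸ, ʐ/ are [−dorsal]; /ɱ, ɳ, ɲ, ŋ/ are [+nasal]. The remaining /ʎ, ɥ, χ, j, w, ɡ, q, c/ satisfy [−nasal], [+dorsal].

ʎ, ɥ, χ, j, w, ɡ, q, c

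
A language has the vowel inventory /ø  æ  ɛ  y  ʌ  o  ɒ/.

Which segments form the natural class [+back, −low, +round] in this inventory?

Eliminate segments failing any feature: /ø, æ, ɛ, y/ are [−back]; /ʌ/ is [−round]; /ɒ/ is [+low]. The remaining /o/ satisfy [+back], [−low], [+round].

o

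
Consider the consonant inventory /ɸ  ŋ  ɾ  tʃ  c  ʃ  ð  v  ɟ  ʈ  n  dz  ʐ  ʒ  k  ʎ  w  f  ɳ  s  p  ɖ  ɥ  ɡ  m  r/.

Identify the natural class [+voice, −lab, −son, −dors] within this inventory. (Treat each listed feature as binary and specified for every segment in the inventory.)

ð, dz, ʐ, ʒ, ɖ

Checking each segment against [+voice], [−labial], [−sonorant], [−dorsal]: /ð/ (voiced dental fricative), /dz/ (voiced alveolar affricate), /ʐ/ (voiced retroflex fricative), /ʒ/ (voiced postalveolar fricative), /ɖ/ (voiced retroflex stop) satisfy every feature; every other segment in the inventory fails at least one.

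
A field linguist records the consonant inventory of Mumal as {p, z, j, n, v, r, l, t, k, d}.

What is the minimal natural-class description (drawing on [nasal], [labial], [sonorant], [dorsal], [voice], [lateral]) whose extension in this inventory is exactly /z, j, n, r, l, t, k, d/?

The target set is precisely the extension of [-labial] in this inventory.

[-labial]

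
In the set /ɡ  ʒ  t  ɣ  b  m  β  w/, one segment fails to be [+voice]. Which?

/ɣ, β, ɡ, ʒ, w, m, b/ are all [+voice]; /t/ (voiceless alveolar stop) is [−voice].

t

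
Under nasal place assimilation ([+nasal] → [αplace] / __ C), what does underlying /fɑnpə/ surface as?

/n/ sits before the [+labial] consonant /p/, so it takes on [+labial] and surfaces as /m/. The rest of the form is unaffected: [fɑmpə].

[fɑmpə]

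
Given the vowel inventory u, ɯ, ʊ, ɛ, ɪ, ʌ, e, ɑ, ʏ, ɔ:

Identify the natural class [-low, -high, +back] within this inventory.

Among the inventory, the [-low] segments are /u, ɯ, ʊ, ɛ, ɪ, ʌ, e, ʏ, ɔ/.
Intersecting with [-high] gives /ɛ, ʌ, e, ɔ/.
Of those, [+back] leaves /ʌ, ɔ/.

ʌ, ɔ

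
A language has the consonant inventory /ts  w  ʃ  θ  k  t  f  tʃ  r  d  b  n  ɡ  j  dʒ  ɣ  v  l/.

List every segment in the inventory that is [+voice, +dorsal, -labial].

Eliminate segments failing any feature: /ts, ʃ, θ, k, t, f, tʃ/ are [-voice]; /w/ is [+labial]; /r, d, b, n, dʒ, v, l/ are [-dorsal]. The remaining /ɡ, j, ɣ/ satisfy [+voice], [+dorsal], [-labial].

ɡ, j, ɣ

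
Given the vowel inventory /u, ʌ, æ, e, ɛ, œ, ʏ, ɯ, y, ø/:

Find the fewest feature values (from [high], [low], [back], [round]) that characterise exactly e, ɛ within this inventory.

[−low, −back, −round]

The class [−low], [−back], [−round] has exactly /e, ɛ/ as its extension in this inventory. No smaller conjunction from the listed features achieves this: [−back, −round] alone would also admit /æ/; [−low, −round] alone would also admit /ʌ, ɯ/; [−low, −back] alone would also admit /œ, ʏ, y, ø/; and checking the remaining two-feature bundles turns up none with this extension.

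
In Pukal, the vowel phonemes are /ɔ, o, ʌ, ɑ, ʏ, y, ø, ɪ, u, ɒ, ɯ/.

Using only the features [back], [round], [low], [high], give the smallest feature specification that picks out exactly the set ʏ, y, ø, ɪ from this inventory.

Every target segment is [−back] and no other inventory member is, so one feature is enough.

[−back]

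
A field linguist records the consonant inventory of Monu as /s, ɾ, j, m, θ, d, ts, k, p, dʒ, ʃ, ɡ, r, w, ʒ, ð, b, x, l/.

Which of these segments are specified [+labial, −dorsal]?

m, p, b

Checking each segment against [+labial], [−dorsal]: /m/ (bilabial nasal), /p/ (voiceless bilabial stop), /b/ (voiced bilabial stop) satisfy every feature; every other segment in the inventory fails at least one.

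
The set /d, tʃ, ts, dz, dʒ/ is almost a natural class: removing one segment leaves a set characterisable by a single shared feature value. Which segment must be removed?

d

[delayed release] (equivalently [strident]) groups all but one: /dz, dʒ, tʃ, ts/ share [+delayed release] while /d/ (voiced alveolar stop) alone is [-delayed release]. Removing any other segment would not leave a single-feature class that excludes it.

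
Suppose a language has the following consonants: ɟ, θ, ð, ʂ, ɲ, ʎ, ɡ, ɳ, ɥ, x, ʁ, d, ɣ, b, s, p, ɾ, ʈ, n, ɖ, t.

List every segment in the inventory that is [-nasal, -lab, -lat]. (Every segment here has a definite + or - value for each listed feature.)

Eliminate segments failing any feature: /ɲ, ɳ, n/ are [+nasal]; /ʎ/ is [+lateral]; /ɥ, b, p/ are [+labial]. The remaining /ɟ, θ, ð, ʂ, ɡ, x, ʁ, d, ɣ, s, ɾ, ʈ, ɖ, t/ satisfy [-nasal], [-labial], [-lateral].

ɟ, θ, ð, ʂ, ɡ, x, ʁ, d, ɣ, s, ɾ, ʈ, ɖ, t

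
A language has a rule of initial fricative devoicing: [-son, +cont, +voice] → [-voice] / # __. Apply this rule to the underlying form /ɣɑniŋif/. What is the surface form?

[xɑniŋif]

The only segment in the rule's environment that also matches [-son, +cont, +voice] is /ɣ/. Applying [-voice] turns the voiced velar fricative into /x/ (voiceless velar fricative), giving [xɑniŋif].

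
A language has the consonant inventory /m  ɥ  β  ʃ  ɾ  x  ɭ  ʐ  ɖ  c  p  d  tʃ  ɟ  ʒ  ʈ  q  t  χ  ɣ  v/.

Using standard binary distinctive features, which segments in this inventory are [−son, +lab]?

β, p, v

Among the inventory, the [−sonorant] segments are /β, ʃ, x, ʐ, ɖ, c, p, d, tʃ, ɟ, ʒ, ʈ, q, t, χ, ɣ, v/.
Within that set, [+labial] leaves /β, p, v/.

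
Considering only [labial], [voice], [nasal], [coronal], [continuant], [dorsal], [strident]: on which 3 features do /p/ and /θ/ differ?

/p/ (voiceless bilabial stop) and /θ/ (voiceless dental fricative) agree on [−voice], [−nasal], [−dorsal], [−strident]. They differ on [continuant] (/p/ [−], /θ/ [+]), [labial] (/p/ [+], /θ/ [−]), [coronal] (/p/ [−], /θ/ [+]).

[continuant], [labial], [coronal]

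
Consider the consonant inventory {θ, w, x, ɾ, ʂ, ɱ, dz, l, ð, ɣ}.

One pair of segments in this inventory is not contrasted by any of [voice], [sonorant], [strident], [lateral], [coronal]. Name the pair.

On the given features, /ɱ/ and /w/ have an identical profile: [+voice], [+sonorant], [−strident], [−lateral], [−coronal]. No other two segments in the inventory coincide on all 5 features. (They do differ in [nasal], [continuant], [round] and [dorsal], which are not among the given features.)

ɱ, w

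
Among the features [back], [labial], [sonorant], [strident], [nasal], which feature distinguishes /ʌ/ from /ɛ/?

/ʌ/ (mid back unrounded lax vowel) and /ɛ/ (mid front unrounded lax vowel) agree on [-labial], [+sonorant], [-strident], [-nasal]. They differ on [back] (/ʌ/ [+], /ɛ/ [-]).

[back]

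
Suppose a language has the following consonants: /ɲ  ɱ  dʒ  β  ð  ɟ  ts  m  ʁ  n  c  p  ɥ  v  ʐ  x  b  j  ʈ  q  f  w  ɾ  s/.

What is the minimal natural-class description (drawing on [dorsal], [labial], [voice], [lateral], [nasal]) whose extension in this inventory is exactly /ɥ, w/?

[+labial, +dorsal]

/ɥ, w/ are all [+labial], [+dorsal], and no other segment in the inventory matches both values. Dropping any one of them over-generates: [+dorsal] alone would also admit /ɲ, ɟ, ʁ, c, …/; [+labial] alone would also admit /ɱ, β, m, p, …/. No other single listed feature picks out exactly this set either, so fewer than two features will not do.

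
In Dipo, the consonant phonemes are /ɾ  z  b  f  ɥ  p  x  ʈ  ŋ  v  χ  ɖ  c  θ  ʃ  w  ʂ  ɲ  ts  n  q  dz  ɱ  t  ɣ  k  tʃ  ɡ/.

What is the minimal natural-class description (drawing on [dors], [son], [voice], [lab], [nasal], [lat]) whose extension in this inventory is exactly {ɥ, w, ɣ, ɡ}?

Every target segment is [+voice], [−nasal], [+dorsal]; each remaining inventory member fails at least one of these. Each conjunct is needed — [−nasal, +dorsal] alone would also admit /x, χ, c, q, …/; [+voice, +dorsal] alone would also admit /ŋ, ɲ/; [+voice, −nasal] alone would also admit /ɾ, z, b, v, …/ — and no other combination of two listed features has exactly this extension, so three is the minimum.

[+voice, −nasal, +dors]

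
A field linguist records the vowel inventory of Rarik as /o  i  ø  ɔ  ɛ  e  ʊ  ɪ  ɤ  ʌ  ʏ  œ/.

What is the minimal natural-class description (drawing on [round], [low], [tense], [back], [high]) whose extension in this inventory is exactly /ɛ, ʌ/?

/ɛ, ʌ/ are all [−high], [−round], [−tense], and no other segment in the inventory matches all three values. Dropping any one of them over-generates: [−round, −tense] alone would also admit /ɪ/; [−high, −tense] alone would also admit /ɔ, œ/; [−high, −round] alone would also admit /e, ɤ/. No other combination of two listed features picks out exactly this set either, so fewer than three features will not do.

[−high, −round, −tense]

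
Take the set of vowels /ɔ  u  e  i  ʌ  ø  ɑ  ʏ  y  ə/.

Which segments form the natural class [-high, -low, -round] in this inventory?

Eliminate segments failing any feature: /ɔ, ø/ are [+round]; /u, i, ʏ, y/ are [+high]; /ɑ/ is [+low]. The remaining /e, ʌ, ə/ satisfy [-high], [-low], [-round].

e, ʌ, ə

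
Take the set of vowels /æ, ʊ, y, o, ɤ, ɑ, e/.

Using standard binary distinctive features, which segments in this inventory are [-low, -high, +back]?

Eliminate segments failing any feature: /æ, ɑ/ are [+low]; /ʊ, y/ are [+high]; /e/ is [-back]. The remaining /o, ɤ/ satisfy [-low], [-high], [+back].

o, ɤ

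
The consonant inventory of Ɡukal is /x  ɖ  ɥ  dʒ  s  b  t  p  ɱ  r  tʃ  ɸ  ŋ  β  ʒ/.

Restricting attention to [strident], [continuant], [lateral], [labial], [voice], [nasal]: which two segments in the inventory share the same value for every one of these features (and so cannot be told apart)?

On the given features, /β/ and /ɥ/ have an identical profile: [−strident], [+continuant], [−lateral], [+labial], [+voice], [−nasal]. No other two segments in the inventory coincide on all 6 features. (They do differ in [sonorant], [round] and [dorsal], which are not among the given features.)

β, ɥ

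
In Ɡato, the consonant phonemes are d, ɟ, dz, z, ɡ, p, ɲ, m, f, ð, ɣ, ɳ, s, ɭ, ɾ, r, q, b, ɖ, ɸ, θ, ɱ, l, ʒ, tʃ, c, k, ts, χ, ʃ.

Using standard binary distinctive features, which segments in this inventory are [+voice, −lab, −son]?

d, ɟ, dz, z, ɡ, ð, ɣ, ɖ, ʒ

Eliminate segments failing any feature: /p, f, s, q, ɸ, θ, tʃ, c, k, ts, χ, ʃ/ are [−voice]; /ɲ, ɳ, ɭ, ɾ, r, l/ are [+sonorant]; /m, b, ɱ/ are [+labial]. The remaining /d, ɟ, dz, z, ɡ, ð, ɣ, ɖ, ʒ/ satisfy [+voice], [−labial], [−sonorant].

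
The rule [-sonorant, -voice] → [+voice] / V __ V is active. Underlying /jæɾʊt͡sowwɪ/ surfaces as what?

/t͡s/ satisfies [-sonorant, -voice] and sits in V __ V. The [+voice] counterpart of the voiceless alveolar affricate is /d͡z/. Other segments in /jæɾʊt͡sowwɪ/ either fail the structural description or are not in the environment, so the surface form is [jæɾʊd͡zowwɪ].

[jæɾʊd͡zowwɪ]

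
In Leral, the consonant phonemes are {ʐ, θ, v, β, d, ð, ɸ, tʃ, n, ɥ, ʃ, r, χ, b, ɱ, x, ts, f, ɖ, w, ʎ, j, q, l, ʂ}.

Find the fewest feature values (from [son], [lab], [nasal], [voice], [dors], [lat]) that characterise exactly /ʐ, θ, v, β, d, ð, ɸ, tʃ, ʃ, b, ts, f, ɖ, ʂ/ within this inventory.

[−son, −dors]

/ʐ, θ, v, β, d, ð, ɸ, tʃ, ʃ, b, ts, f, ɖ, ʂ/ are all [−sonorant], [−dorsal], and no other segment in the inventory matches both values. Dropping any one of them over-generates: [−dorsal] alone would also admit /n, r, ɱ, l/; [−sonorant] alone would also admit /χ, x, q/. No other single listed feature picks out exactly this set either, so fewer than two features will not do.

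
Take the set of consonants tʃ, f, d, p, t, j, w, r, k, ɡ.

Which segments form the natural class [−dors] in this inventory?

tʃ, f, d, p, t, r

The [−dorsal] segments here are /tʃ, f, d, p, t, r/; the remaining /j, w, k, ɡ/ are [+dorsal].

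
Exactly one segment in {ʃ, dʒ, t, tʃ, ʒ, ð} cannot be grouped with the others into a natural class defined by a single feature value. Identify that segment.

The remaining segments after removing /t/ share [+distributed]; /t/ (voiceless alveolar stop) is [−distributed]. For every other candidate removal, the leftover set fails to share any single feature value that the removed segment lacks.

t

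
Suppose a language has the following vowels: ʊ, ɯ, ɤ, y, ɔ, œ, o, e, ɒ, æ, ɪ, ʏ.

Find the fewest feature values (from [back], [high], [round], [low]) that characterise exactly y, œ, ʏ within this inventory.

Every target segment is [−back], [+round]; each remaining inventory member fails at least one of these. Each conjunct is needed — [+round] alone would also admit /ʊ, ɔ, o, ɒ/; [−back] alone would also admit /e, æ, ɪ/ — and no other single listed feature has exactly this extension, so two is the minimum.

[−back, +round]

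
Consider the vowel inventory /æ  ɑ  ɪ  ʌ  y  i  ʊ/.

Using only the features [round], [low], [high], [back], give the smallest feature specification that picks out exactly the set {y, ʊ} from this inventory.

[+round]

The target set is precisely the extension of [+round] in this inventory.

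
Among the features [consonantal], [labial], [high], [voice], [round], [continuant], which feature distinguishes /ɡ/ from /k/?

/ɡ/ (voiced velar stop) and /k/ (voiceless velar stop) agree on [+consonantal], [−labial], [+high], [−round], [−continuant]. They differ on [voice] (/ɡ/ [+], /k/ [−]).

[voice]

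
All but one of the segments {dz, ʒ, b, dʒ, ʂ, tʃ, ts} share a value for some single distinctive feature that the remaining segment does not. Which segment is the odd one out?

b

/dʒ, dz, tʃ, ʒ, ts, ʂ/ are all [+strident], but /b/ (voiced bilabial stop) is [−strident]. No other single segment can be removed to leave a set sharing one feature value that the removed segment lacks, so /b/ is the odd one out.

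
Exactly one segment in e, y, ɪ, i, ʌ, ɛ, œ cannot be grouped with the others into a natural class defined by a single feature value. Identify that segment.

The remaining segments after removing /ʌ/ share [−back]; /ʌ/ (mid back unrounded lax vowel) is [+back]. For every other candidate removal, the leftover set fails to share any single feature value that the removed segment lacks.

ʌ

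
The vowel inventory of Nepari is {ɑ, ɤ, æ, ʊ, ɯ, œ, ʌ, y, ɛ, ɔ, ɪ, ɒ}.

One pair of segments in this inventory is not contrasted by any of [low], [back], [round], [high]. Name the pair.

On the given features, /ʌ/ and /ɤ/ have an identical profile: [−low], [+back], [−round], [−high]. No other two segments in the inventory coincide on all 4 features. (They do differ in [tense], which is not among the given features.)

ʌ, ɤ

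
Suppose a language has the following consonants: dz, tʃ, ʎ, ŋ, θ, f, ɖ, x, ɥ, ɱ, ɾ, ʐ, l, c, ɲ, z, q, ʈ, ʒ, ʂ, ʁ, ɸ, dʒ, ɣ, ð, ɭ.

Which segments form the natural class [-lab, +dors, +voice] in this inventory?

Among the inventory, the [-labial] segments are /dz, tʃ, ʎ, ŋ, θ, ɖ, x, ɾ, ʐ, l, c, ɲ, z, q, ʈ, ʒ, ʂ, ʁ, dʒ, ɣ, ð, ɭ/.
Of those, [+dorsal] gives /ʎ, ŋ, x, c, ɲ, q, ʁ, ɣ/.
Then [+voice] leaves /ʎ, ŋ, ɲ, ʁ, ɣ/.

ʎ, ŋ, ɲ, ʁ, ɣ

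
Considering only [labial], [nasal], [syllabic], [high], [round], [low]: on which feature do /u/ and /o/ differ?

/u/ (high back rounded tense vowel) and /o/ (mid back rounded tense vowel) agree on [+labial], [−nasal], [+syllabic], [+round], [−low]. They differ on [high] (/u/ [+], /o/ [−]).

[high]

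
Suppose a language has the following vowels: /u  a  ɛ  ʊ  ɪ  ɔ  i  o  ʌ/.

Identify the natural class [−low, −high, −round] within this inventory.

ɛ, ʌ

Eliminate segments failing any feature: /u, ʊ, ɪ, i/ are [+high]; /a/ is [+low]; /ɔ, o/ are [+round]. The remaining /ɛ, ʌ/ satisfy [−low], [−high], [−round].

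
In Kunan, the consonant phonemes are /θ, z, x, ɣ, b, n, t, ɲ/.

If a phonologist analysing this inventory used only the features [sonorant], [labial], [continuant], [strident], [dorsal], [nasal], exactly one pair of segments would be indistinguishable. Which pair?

x, ɣ

On the given features, /x/ and /ɣ/ have an identical profile: [-sonorant], [-labial], [+continuant], [-strident], [+dorsal], [-nasal]. No other two segments in the inventory coincide on all 6 features. (They do differ in [voice], which is not among the given features.)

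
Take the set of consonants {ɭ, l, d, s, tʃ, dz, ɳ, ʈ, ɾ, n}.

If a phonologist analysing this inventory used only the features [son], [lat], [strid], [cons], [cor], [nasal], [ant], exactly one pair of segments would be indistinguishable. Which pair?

dz, s

/dz/ (voiced alveolar affricate) and /s/ (voiceless alveolar fricative) are both [-sonorant], [-lateral], [+strident], [+consonantal], [+coronal], [-nasal], [+anterior], so none of the listed features separates them. (They do differ in [voice] and [continuant], which are not among the given features.) Every other pair in the inventory differs on at least one listed feature.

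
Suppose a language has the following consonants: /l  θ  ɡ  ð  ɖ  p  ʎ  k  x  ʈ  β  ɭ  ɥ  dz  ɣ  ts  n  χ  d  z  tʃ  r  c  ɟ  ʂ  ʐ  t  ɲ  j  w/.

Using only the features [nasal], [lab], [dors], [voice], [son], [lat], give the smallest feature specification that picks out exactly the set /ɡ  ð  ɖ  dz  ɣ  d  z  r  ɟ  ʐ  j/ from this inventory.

[+voice, −nasal, −lat, −lab]

Every target segment is [+voice], [−nasal], [−lateral], [−labial]; each remaining inventory member fails at least one of these. Each conjunct is needed — [−nasal, −lateral, −labial] alone would also admit /θ, k, x, ʈ, …/; [+voice, −lateral, −labial] alone would also admit /n, ɲ/; [+voice, −nasal, −labial] alone would also admit /l, ʎ, ɭ/; [+voice, −nasal, −lateral] alone would also admit /β, ɥ, w/ — and no other combination of three listed features has exactly this extension, so four is the minimum.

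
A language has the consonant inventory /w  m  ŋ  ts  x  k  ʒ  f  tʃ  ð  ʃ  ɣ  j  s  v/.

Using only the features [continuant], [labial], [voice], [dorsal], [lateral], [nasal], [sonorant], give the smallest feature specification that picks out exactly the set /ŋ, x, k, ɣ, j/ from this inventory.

[−labial, +dorsal]

The class [−labial], [+dorsal] has exactly /ŋ, x, k, ɣ, j/ as its extension in this inventory. No smaller conjunction from the listed features achieves this: [+dorsal] alone would also admit /w/; [−labial] alone would also admit /ts, ʒ, tʃ, ð, …/; and checking the remaining single features turns up none with this extension.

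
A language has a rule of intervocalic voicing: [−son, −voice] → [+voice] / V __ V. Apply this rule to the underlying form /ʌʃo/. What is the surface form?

Only /ʃ/ occurs between two vowels (/ʌ/ __ /o/) and matches the structural description. It is a voiceless postalveolar fricative, so [−son, −voice] holds; changing it to [+voice] with all other features held fixed yields /ʒ/ (voiced postalveolar fricative). No other segment meets both the structural description and the environment, so the output is [ʌʒo].

[ʌʒo]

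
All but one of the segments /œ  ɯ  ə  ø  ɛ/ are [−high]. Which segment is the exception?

ɯ

/ɛ, ø, œ, ə/ are all [−high]; /ɯ/ (high back unrounded vowel) is [+high].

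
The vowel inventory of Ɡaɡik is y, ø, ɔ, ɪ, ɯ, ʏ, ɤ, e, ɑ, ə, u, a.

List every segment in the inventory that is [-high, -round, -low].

First, the [-high] segments are /ø, ɔ, ɤ, e, ɑ, ə, a/.
Then [-round] gives /ɤ, e, ɑ, ə, a/.
Within that set, [-low] leaves /ɤ, e, ə/.

ɤ, e, ə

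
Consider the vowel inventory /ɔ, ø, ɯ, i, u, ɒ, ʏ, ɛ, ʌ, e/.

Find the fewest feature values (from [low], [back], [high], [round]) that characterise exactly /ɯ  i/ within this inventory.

[+high, −round]

Every target segment is [+high], [−round]; each remaining inventory member fails at least one of these. Each conjunct is needed — [−round] alone would also admit /ɛ, ʌ, e/; [+high] alone would also admit /u, ʏ/ — and no other single listed feature has exactly this extension, so two is the minimum.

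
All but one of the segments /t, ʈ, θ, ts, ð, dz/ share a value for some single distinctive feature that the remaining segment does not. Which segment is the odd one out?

/θ, ts, t, dz, ð/ are all [+anterior], but /ʈ/ (voiceless retroflex stop) is [-anterior]. No other single segment can be removed to leave a set sharing one feature value that the removed segment lacks, so /ʈ/ is the odd one out.

ʈ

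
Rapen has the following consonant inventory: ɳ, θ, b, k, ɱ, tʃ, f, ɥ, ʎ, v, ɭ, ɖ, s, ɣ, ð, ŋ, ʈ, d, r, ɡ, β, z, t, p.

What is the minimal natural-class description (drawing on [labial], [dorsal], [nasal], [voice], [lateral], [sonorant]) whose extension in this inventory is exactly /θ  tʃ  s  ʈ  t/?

[−voice, −labial, −dorsal]

/θ, tʃ, s, ʈ, t/ are all [−voice], [−labial], [−dorsal], and no other segment in the inventory matches all three values. Dropping any one of them over-generates: [−labial, −dorsal] alone would also admit /ɳ, ɭ, ɖ, ð, …/; [−voice, −dorsal] alone would also admit /f, p/; [−voice, −labial] alone would also admit /k/. No other combination of two listed features picks out exactly this set either, so fewer than three features will not do.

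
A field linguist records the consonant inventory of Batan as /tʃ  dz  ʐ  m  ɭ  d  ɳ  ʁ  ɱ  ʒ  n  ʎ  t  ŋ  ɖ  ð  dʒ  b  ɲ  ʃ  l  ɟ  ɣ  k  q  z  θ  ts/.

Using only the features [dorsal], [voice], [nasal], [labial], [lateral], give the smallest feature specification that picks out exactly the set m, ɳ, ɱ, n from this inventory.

[+nasal, -dorsal]

/m, ɳ, ɱ, n/ are all [+nasal], [-dorsal], and no other segment in the inventory matches both values. Dropping any one of them over-generates: [-dorsal] alone would also admit /tʃ, dz, ʐ, ɭ, …/; [+nasal] alone would also admit /ŋ, ɲ/. No other single listed feature picks out exactly this set either, so fewer than two features will not do.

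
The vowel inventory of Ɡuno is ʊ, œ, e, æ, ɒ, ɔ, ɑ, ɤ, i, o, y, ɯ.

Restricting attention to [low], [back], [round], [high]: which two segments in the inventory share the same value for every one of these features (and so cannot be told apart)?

/ɔ/ (mid back rounded lax vowel) and /o/ (mid back rounded tense vowel) are both [-low], [+back], [+round], [-high], so none of the listed features separates them. (They do differ in [tense], which is not among the given features.) Every other pair in the inventory differs on at least one listed feature.

ɔ, o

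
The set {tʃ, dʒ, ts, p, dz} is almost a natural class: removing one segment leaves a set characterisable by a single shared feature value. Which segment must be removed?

p

[delayed release] (equivalently [strident], [labial], [coronal]) groups all but one: /dʒ, ts, dz, tʃ/ share [+delayed release] while /p/ (voiceless bilabial stop) alone is [−delayed release]. Removing any other segment would not leave a single-feature class that excludes it.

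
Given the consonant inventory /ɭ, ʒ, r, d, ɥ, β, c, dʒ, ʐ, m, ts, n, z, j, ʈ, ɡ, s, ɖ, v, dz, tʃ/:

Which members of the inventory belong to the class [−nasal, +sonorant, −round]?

ɭ, r, j

Checking each segment against [−nasal], [+sonorant], [−round]: /ɭ/ (retroflex lateral approximant), /r/ (alveolar trill), /j/ (palatal glide) satisfy every feature; every other segment in the inventory fails at least one.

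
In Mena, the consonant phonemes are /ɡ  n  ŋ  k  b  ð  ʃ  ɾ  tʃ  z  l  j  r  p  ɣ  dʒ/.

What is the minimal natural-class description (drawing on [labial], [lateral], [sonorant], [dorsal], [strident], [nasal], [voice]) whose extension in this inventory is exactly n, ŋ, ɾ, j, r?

[+sonorant, −lateral]

The class [+sonorant], [−lateral] has exactly /n, ŋ, ɾ, j, r/ as its extension in this inventory. No smaller conjunction from the listed features achieves this: [−lateral] alone would also admit /ɡ, k, b, ð, …/; [+sonorant] alone would also admit /l/; and checking the remaining single features turns up none with this extension.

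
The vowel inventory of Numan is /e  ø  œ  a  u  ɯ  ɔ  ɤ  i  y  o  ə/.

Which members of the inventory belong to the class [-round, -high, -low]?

e, ɤ, ə

Checking each segment against [-round], [-high], [-low]: /e/ (mid front unrounded tense vowel), /ɤ/ (mid back unrounded tense vowel), /ə/ (mid central vowel (schwa)) satisfy every feature; every other segment in the inventory fails at least one.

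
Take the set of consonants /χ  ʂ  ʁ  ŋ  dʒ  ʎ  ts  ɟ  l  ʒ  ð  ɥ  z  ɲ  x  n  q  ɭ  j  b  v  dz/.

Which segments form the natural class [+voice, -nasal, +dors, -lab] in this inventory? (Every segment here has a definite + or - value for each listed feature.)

Eliminate segments failing any feature: /χ, ʂ, ts, x, q/ are [-voice]; /ŋ, ɲ, n/ are [+nasal]; /dʒ, l, ʒ, ð, z, ɭ, b, v, dz/ are [-dorsal]; /ɥ/ is [+labial]. The remaining /ʁ, ʎ, ɟ, j/ satisfy [+voice], [-nasal], [+dorsal], [-labial].

ʁ, ʎ, ɟ, j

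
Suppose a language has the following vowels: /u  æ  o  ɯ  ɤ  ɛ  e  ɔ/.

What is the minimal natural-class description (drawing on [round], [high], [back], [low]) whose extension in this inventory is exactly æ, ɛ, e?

/æ, ɛ, e/ are exactly the [−back] segments in the inventory, so a single feature suffices.

[−back]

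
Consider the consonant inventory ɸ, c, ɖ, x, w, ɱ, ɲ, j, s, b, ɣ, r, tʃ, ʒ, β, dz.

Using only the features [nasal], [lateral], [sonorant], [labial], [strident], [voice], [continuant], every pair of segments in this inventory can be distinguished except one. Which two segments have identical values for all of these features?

On the given features, /j/ and /r/ have an identical profile: [−nasal], [−lateral], [+sonorant], [−labial], [−strident], [+voice], [+continuant]. No other two segments in the inventory coincide on all 7 features. (They do differ in [dorsal], which is not among the given features.)

j, r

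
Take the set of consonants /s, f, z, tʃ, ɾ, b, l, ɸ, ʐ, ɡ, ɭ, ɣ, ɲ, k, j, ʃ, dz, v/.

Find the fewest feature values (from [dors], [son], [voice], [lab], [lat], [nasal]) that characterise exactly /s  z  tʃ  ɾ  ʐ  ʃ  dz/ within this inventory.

[-lat, -lab, -dors]

/s, z, tʃ, ɾ, ʐ, ʃ, dz/ are all [-lateral], [-labial], [-dorsal], and no other segment in the inventory matches all three values. Dropping any one of them over-generates: [-labial, -dorsal] alone would also admit /l, ɭ/; [-lateral, -dorsal] alone would also admit /f, b, ɸ, v/; [-lateral, -labial] alone would also admit /ɡ, ɣ, ɲ, k, …/. No other combination of two listed features picks out exactly this set either, so fewer than three features will not do.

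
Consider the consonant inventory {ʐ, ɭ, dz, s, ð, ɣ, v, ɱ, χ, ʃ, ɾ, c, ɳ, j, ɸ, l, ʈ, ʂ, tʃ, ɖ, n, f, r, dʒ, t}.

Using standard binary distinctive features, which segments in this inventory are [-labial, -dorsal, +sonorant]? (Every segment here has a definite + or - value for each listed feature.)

Checking each segment against [-labial], [-dorsal], [+sonorant]: /ɭ/ (retroflex lateral approximant), /ɾ/ (alveolar tap), /ɳ/ (retroflex nasal), /l/ (alveolar lateral approximant), /n/ (alveolar nasal), /r/ (alveolar trill) satisfy every feature; every other segment in the inventory fails at least one.

ɭ, ɾ, ɳ, l, n, r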